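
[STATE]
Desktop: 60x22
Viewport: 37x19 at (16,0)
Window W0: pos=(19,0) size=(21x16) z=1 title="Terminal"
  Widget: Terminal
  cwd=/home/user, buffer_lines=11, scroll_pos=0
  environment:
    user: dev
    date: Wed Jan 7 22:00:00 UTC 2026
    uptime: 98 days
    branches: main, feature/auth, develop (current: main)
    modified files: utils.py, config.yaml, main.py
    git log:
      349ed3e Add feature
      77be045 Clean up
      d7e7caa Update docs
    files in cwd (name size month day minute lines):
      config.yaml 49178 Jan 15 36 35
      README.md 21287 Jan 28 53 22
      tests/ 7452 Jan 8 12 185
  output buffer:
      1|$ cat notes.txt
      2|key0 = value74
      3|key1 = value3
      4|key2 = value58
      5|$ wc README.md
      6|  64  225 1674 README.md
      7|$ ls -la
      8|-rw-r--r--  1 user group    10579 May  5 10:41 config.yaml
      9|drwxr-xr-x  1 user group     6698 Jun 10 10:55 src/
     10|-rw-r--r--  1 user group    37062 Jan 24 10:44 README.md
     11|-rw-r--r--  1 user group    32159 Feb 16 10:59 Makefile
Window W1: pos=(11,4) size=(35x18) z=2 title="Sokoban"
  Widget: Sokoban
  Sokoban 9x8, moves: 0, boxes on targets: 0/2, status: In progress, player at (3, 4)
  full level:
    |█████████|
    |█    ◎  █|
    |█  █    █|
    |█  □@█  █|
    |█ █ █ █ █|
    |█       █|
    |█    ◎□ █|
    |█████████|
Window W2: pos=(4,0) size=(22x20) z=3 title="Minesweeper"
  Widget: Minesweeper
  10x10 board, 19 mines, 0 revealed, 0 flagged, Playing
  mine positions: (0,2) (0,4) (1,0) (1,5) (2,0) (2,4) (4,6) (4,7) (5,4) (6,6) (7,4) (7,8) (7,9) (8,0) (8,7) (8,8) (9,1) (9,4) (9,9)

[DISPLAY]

━━━━━━━━━┓━━━━━━━━━━━━━┓             
r        ┃nal          ┃             
─────────┨─────────────┨             
         ┃notes.txt    ┃             
         ┃━━━━━━━━━━━━━━━━━━━┓       
         ┃                   ┃       
         ┃───────────────────┨       
         ┃                   ┃       
         ┃                   ┃       
         ┃                   ┃       
         ┃                   ┃       
         ┃                   ┃       
         ┃                   ┃       
         ┃                   ┃       
         ┃                   ┃       
         ┃                   ┃       
         ┃                   ┃       
         ┃                   ┃       
         ┃                   ┃       


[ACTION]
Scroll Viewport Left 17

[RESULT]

    ┏━━━━━━━━━━━━━━━━━━━━┓━━━━━━━━━━━
    ┃ Minesweeper        ┃nal        
    ┠────────────────────┨───────────
    ┃■■■■■■■■■■          ┃notes.txt  
    ┃■■■■■■■■■■          ┃━━━━━━━━━━━
    ┃■■■■■■■■■■          ┃           
    ┃■■■■■■■■■■          ┃───────────
    ┃■■■■■■■■■■          ┃           
    ┃■■■■■■■■■■          ┃           
    ┃■■■■■■■■■■          ┃           
    ┃■■■■■■■■■■          ┃           
    ┃■■■■■■■■■■          ┃           
    ┃■■■■■■■■■■          ┃           
    ┃                    ┃           
    ┃                    ┃           
    ┃                    ┃           
    ┃                    ┃           
    ┃                    ┃           
    ┃                    ┃           


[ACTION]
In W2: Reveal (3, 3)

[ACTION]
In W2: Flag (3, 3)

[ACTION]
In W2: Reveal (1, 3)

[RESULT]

    ┏━━━━━━━━━━━━━━━━━━━━┓━━━━━━━━━━━
    ┃ Minesweeper        ┃nal        
    ┠────────────────────┨───────────
    ┃■■■■■■■■■■          ┃notes.txt  
    ┃■■■3■■■■■■          ┃━━━━━━━━━━━
    ┃■■■■■■■■■■          ┃           
    ┃■■■1■■■■■■          ┃───────────
    ┃■■■■■■■■■■          ┃           
    ┃■■■■■■■■■■          ┃           
    ┃■■■■■■■■■■          ┃           
    ┃■■■■■■■■■■          ┃           
    ┃■■■■■■■■■■          ┃           
    ┃■■■■■■■■■■          ┃           
    ┃                    ┃           
    ┃                    ┃           
    ┃                    ┃           
    ┃                    ┃           
    ┃                    ┃           
    ┃                    ┃           


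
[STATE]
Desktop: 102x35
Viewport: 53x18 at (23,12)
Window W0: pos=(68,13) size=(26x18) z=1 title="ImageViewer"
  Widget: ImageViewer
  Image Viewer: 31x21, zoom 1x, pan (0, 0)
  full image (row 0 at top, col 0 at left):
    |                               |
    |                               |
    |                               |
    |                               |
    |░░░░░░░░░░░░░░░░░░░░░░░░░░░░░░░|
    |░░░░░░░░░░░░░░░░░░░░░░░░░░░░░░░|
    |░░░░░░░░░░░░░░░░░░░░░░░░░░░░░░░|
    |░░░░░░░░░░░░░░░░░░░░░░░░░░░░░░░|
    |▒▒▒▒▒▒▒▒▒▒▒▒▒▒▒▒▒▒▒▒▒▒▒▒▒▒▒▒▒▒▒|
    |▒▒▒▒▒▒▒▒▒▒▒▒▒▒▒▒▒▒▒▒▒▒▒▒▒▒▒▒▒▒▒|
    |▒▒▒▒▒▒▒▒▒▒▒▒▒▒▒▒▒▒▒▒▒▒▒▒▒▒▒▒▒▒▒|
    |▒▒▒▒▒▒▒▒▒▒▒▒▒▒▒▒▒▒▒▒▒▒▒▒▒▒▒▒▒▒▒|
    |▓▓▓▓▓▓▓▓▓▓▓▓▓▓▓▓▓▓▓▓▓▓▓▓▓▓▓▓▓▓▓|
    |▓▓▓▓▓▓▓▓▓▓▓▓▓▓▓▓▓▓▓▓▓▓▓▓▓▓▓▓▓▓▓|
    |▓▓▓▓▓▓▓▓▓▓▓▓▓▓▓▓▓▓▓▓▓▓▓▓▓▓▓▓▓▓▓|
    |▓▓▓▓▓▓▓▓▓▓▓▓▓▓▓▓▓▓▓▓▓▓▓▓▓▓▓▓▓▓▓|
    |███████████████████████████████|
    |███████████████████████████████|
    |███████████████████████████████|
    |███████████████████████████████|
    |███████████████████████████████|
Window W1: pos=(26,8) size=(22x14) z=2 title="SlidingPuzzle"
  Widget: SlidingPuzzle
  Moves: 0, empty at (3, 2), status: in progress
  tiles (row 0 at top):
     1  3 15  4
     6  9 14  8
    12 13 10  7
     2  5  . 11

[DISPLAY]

   ┃│  1 │  3 │ 15 │  4 ┃                            
   ┃├────┼────┼────┼────┃                    ┏━━━━━━━
   ┃│  6 │  9 │ 14 │  8 ┃                    ┃ ImageV
   ┃├────┼────┼────┼────┃                    ┠───────
   ┃│ 12 │ 13 │ 10 │  7 ┃                    ┃       
   ┃├────┼────┼────┼────┃                    ┃       
   ┃│  2 │  5 │    │ 11 ┃                    ┃       
   ┃└────┴────┴────┴────┃                    ┃       
   ┃Moves: 0            ┃                    ┃░░░░░░░
   ┗━━━━━━━━━━━━━━━━━━━━┛                    ┃░░░░░░░
                                             ┃░░░░░░░
                                             ┃░░░░░░░
                                             ┃▒▒▒▒▒▒▒
                                             ┃▒▒▒▒▒▒▒
                                             ┃▒▒▒▒▒▒▒
                                             ┃▒▒▒▒▒▒▒
                                             ┃▓▓▓▓▓▓▓
                                             ┃▓▓▓▓▓▓▓


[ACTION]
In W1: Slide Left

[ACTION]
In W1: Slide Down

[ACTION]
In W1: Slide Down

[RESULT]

   ┃│  1 │  3 │ 15 │  4 ┃                            
   ┃├────┼────┼────┼────┃                    ┏━━━━━━━
   ┃│  6 │  9 │ 14 │    ┃                    ┃ ImageV
   ┃├────┼────┼────┼────┃                    ┠───────
   ┃│ 12 │ 13 │ 10 │  8 ┃                    ┃       
   ┃├────┼────┼────┼────┃                    ┃       
   ┃│  2 │  5 │ 11 │  7 ┃                    ┃       
   ┃└────┴────┴────┴────┃                    ┃       
   ┃Moves: 3            ┃                    ┃░░░░░░░
   ┗━━━━━━━━━━━━━━━━━━━━┛                    ┃░░░░░░░
                                             ┃░░░░░░░
                                             ┃░░░░░░░
                                             ┃▒▒▒▒▒▒▒
                                             ┃▒▒▒▒▒▒▒
                                             ┃▒▒▒▒▒▒▒
                                             ┃▒▒▒▒▒▒▒
                                             ┃▓▓▓▓▓▓▓
                                             ┃▓▓▓▓▓▓▓


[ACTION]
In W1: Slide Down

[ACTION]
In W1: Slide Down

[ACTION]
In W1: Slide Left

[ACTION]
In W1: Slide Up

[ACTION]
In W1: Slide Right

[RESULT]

   ┃│  1 │  3 │ 15 │  4 ┃                            
   ┃├────┼────┼────┼────┃                    ┏━━━━━━━
   ┃│  6 │  9 │    │ 14 ┃                    ┃ ImageV
   ┃├────┼────┼────┼────┃                    ┠───────
   ┃│ 12 │ 13 │ 10 │  8 ┃                    ┃       
   ┃├────┼────┼────┼────┃                    ┃       
   ┃│  2 │  5 │ 11 │  7 ┃                    ┃       
   ┃└────┴────┴────┴────┃                    ┃       
   ┃Moves: 6            ┃                    ┃░░░░░░░
   ┗━━━━━━━━━━━━━━━━━━━━┛                    ┃░░░░░░░
                                             ┃░░░░░░░
                                             ┃░░░░░░░
                                             ┃▒▒▒▒▒▒▒
                                             ┃▒▒▒▒▒▒▒
                                             ┃▒▒▒▒▒▒▒
                                             ┃▒▒▒▒▒▒▒
                                             ┃▓▓▓▓▓▓▓
                                             ┃▓▓▓▓▓▓▓


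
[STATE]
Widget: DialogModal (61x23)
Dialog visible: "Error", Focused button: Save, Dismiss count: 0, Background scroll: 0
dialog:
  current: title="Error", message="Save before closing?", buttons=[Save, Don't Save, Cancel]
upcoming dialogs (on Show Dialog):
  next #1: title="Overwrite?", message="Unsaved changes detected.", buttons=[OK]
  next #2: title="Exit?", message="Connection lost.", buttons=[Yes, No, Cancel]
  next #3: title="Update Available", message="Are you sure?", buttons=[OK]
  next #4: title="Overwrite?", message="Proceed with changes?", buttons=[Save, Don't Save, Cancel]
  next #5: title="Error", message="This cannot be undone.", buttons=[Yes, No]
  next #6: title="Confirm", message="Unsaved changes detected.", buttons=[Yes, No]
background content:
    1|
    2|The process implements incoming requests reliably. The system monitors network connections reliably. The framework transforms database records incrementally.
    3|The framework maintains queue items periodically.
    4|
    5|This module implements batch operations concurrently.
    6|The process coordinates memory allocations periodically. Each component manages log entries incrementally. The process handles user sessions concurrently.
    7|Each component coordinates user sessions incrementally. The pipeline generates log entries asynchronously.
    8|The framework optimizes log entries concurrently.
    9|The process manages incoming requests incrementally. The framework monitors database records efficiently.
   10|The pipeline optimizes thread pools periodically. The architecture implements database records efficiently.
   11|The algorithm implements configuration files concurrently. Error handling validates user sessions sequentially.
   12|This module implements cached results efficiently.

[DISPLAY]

                                                             
The process implements incoming requests reliably. The system
The framework maintains queue items periodically.            
                                                             
This module implements batch operations concurrently.        
The process coordinates memory allocations periodically. Each
Each component coordinates user sessions incrementally. The p
The framework optimizes log entries concurrently.            
The process manages incoming requests incrementally. The fram
The pipeline o┌──────────────────────────────┐ly. The archite
The algorithm │            Error             │oncurrently. Er
This module im│     Save before closing?     │tly.           
              │ [Save]  Don't Save   Cancel  │               
              └──────────────────────────────┘               
                                                             
                                                             
                                                             
                                                             
                                                             
                                                             
                                                             
                                                             
                                                             


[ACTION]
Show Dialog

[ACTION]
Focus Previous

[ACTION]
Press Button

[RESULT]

                                                             
The process implements incoming requests reliably. The system
The framework maintains queue items periodically.            
                                                             
This module implements batch operations concurrently.        
The process coordinates memory allocations periodically. Each
Each component coordinates user sessions incrementally. The p
The framework optimizes log entries concurrently.            
The process manages incoming requests incrementally. The fram
The pipeline optimizes thread pools periodically. The archite
The algorithm implements configuration files concurrently. Er
This module implements cached results efficiently.           
                                                             
                                                             
                                                             
                                                             
                                                             
                                                             
                                                             
                                                             
                                                             
                                                             
                                                             


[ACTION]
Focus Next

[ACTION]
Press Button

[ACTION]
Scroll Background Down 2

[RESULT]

The framework maintains queue items periodically.            
                                                             
This module implements batch operations concurrently.        
The process coordinates memory allocations periodically. Each
Each component coordinates user sessions incrementally. The p
The framework optimizes log entries concurrently.            
The process manages incoming requests incrementally. The fram
The pipeline optimizes thread pools periodically. The archite
The algorithm implements configuration files concurrently. Er
This module implements cached results efficiently.           
                                                             
                                                             
                                                             
                                                             
                                                             
                                                             
                                                             
                                                             
                                                             
                                                             
                                                             
                                                             
                                                             


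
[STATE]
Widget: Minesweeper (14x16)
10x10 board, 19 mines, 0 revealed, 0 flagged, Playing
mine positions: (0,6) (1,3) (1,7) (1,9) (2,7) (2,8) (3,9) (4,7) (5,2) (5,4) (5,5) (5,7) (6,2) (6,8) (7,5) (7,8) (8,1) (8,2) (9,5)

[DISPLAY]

■■■■■■■■■■    
■■■■■■■■■■    
■■■■■■■■■■    
■■■■■■■■■■    
■■■■■■■■■■    
■■■■■■■■■■    
■■■■■■■■■■    
■■■■■■■■■■    
■■■■■■■■■■    
■■■■■■■■■■    
              
              
              
              
              
              


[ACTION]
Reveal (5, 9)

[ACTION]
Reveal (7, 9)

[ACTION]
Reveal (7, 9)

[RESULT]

■■■■■■■■■■    
■■■■■■■■■■    
■■■■■■■■■■    
■■■■■■■■■■    
■■■■■■■■■■    
■■■■■■■■■1    
■■■■■■■■■■    
■■■■■■■■■2    
■■■■■■■■■■    
■■■■■■■■■■    
              
              
              
              
              
              


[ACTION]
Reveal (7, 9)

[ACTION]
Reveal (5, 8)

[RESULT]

■■■■■■■■■■    
■■■■■■■■■■    
■■■■■■■■■■    
■■■■■■■■■■    
■■■■■■■■■■    
■■■■■■■■31    
■■■■■■■■■■    
■■■■■■■■■2    
■■■■■■■■■■    
■■■■■■■■■■    
              
              
              
              
              
              


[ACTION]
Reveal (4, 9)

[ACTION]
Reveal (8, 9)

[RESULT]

■■■■■■■■■■    
■■■■■■■■■■    
■■■■■■■■■■    
■■■■■■■■■■    
■■■■■■■■■1    
■■■■■■■■31    
■■■■■■■■■■    
■■■■■■■■■2    
■■■■■■■■■1    
■■■■■■■■■■    
              
              
              
              
              
              


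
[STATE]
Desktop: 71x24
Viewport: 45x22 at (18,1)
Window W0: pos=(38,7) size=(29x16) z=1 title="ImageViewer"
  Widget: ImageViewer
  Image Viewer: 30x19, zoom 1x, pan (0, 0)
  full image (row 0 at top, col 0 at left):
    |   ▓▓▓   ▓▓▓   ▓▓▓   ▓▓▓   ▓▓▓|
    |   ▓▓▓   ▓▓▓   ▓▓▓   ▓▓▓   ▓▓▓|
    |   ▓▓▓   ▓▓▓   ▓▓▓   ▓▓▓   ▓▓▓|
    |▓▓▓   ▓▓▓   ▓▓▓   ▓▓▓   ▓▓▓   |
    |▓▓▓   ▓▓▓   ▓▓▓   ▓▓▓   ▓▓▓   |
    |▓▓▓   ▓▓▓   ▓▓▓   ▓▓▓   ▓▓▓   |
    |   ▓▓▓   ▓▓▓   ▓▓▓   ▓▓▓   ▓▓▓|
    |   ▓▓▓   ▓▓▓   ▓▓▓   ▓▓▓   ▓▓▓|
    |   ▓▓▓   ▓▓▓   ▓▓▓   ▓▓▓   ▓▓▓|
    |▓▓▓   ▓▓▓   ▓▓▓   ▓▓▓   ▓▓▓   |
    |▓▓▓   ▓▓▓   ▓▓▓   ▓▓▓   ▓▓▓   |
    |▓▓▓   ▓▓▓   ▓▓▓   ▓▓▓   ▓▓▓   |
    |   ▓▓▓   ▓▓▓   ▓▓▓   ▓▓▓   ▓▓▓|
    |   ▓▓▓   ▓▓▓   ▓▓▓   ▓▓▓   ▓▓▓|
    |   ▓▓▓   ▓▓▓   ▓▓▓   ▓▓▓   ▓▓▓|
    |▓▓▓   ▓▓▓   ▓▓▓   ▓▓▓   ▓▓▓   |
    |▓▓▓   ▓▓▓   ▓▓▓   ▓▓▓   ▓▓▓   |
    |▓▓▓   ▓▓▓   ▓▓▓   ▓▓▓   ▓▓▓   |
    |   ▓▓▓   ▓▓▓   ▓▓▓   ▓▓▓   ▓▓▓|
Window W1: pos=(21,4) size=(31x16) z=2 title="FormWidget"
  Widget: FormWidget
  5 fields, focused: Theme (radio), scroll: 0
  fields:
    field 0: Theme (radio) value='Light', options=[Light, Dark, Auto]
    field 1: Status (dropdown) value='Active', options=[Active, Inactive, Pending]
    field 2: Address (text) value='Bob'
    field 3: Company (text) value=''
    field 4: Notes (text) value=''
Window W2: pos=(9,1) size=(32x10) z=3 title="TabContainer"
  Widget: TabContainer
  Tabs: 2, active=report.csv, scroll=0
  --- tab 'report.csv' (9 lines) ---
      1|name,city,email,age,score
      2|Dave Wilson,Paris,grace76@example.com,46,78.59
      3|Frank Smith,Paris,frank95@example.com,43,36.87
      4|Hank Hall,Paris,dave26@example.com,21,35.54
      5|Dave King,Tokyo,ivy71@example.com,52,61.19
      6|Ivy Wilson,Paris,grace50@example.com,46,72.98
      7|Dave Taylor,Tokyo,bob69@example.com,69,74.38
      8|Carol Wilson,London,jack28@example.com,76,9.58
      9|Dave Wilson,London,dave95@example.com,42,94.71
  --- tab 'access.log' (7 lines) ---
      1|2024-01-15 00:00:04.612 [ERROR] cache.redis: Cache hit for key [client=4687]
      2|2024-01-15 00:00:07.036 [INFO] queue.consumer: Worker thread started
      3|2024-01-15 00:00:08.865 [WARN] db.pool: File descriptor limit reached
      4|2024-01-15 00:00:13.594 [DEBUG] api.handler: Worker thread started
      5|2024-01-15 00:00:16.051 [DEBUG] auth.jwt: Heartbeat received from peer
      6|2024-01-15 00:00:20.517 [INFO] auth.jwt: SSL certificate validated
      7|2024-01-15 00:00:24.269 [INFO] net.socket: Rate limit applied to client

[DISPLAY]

━━━━━━━━━━━━━━━━━━━━━━┓                      
ainer                 ┃                      
──────────────────────┨                      
csv]│ access.log      ┃━━━━━━━━━━┓           
──────────────────────┃          ┃           
y,email,age,score     ┃──────────┨           
son,Paris,grace76@exam┃ight  ( ) ┃━━━━━━━━━━━
ith,Paris,frank95@exam┃ve      ▼]┃           
l,Paris,dave26@example┃         ]┃───────────
━━━━━━━━━━━━━━━━━━━━━━┛         ]┃  ▓▓▓   ▓▓▓
   ┃  Notes:      [             ]┃  ▓▓▓   ▓▓▓
   ┃                             ┃  ▓▓▓   ▓▓▓
   ┃                             ┃▓▓   ▓▓▓   
   ┃                             ┃▓▓   ▓▓▓   
   ┃                             ┃▓▓   ▓▓▓   
   ┃                             ┃  ▓▓▓   ▓▓▓
   ┃                             ┃  ▓▓▓   ▓▓▓
   ┃                             ┃  ▓▓▓   ▓▓▓
   ┗━━━━━━━━━━━━━━━━━━━━━━━━━━━━━┛▓▓   ▓▓▓   
                    ┃▓▓▓   ▓▓▓   ▓▓▓   ▓▓▓   
                    ┃▓▓▓   ▓▓▓   ▓▓▓   ▓▓▓   
                    ┗━━━━━━━━━━━━━━━━━━━━━━━━


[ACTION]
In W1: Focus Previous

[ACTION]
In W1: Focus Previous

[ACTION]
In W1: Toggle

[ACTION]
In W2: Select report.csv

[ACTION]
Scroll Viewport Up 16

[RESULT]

                                             
━━━━━━━━━━━━━━━━━━━━━━┓                      
ainer                 ┃                      
──────────────────────┨                      
csv]│ access.log      ┃━━━━━━━━━━┓           
──────────────────────┃          ┃           
y,email,age,score     ┃──────────┨           
son,Paris,grace76@exam┃ight  ( ) ┃━━━━━━━━━━━
ith,Paris,frank95@exam┃ve      ▼]┃           
l,Paris,dave26@example┃         ]┃───────────
━━━━━━━━━━━━━━━━━━━━━━┛         ]┃  ▓▓▓   ▓▓▓
   ┃  Notes:      [             ]┃  ▓▓▓   ▓▓▓
   ┃                             ┃  ▓▓▓   ▓▓▓
   ┃                             ┃▓▓   ▓▓▓   
   ┃                             ┃▓▓   ▓▓▓   
   ┃                             ┃▓▓   ▓▓▓   
   ┃                             ┃  ▓▓▓   ▓▓▓
   ┃                             ┃  ▓▓▓   ▓▓▓
   ┃                             ┃  ▓▓▓   ▓▓▓
   ┗━━━━━━━━━━━━━━━━━━━━━━━━━━━━━┛▓▓   ▓▓▓   
                    ┃▓▓▓   ▓▓▓   ▓▓▓   ▓▓▓   
                    ┃▓▓▓   ▓▓▓   ▓▓▓   ▓▓▓   


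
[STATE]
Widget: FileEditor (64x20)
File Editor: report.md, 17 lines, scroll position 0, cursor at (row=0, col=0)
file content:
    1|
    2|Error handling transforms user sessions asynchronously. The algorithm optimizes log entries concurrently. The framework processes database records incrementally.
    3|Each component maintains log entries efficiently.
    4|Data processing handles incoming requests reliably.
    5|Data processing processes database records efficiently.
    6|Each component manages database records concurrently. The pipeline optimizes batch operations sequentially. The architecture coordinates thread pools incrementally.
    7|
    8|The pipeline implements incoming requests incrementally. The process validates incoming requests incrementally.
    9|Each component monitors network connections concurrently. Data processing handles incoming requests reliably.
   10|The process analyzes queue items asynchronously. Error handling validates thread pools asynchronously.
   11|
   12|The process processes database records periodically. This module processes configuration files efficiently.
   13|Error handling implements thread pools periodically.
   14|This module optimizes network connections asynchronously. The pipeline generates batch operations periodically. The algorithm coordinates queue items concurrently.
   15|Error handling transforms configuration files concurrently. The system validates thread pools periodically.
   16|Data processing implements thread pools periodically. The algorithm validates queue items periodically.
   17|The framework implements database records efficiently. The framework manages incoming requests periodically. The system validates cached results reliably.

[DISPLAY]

█                                                              ▲
Error handling transforms user sessions asynchronously. The alg█
Each component maintains log entries efficiently.              ░
Data processing handles incoming requests reliably.            ░
Data processing processes database records efficiently.        ░
Each component manages database records concurrently. The pipel░
                                                               ░
The pipeline implements incoming requests incrementally. The pr░
Each component monitors network connections concurrently. Data ░
The process analyzes queue items asynchronously. Error handling░
                                                               ░
The process processes database records periodically. This modul░
Error handling implements thread pools periodically.           ░
This module optimizes network connections asynchronously. The p░
Error handling transforms configuration files concurrently. The░
Data processing implements thread pools periodically. The algor░
The framework implements database records efficiently. The fram░
                                                               ░
                                                               ░
                                                               ▼


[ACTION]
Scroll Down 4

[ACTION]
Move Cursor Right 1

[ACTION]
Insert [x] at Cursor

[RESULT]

x█                                                             ▲
Error handling transforms user sessions asynchronously. The alg█
Each component maintains log entries efficiently.              ░
Data processing handles incoming requests reliably.            ░
Data processing processes database records efficiently.        ░
Each component manages database records concurrently. The pipel░
                                                               ░
The pipeline implements incoming requests incrementally. The pr░
Each component monitors network connections concurrently. Data ░
The process analyzes queue items asynchronously. Error handling░
                                                               ░
The process processes database records periodically. This modul░
Error handling implements thread pools periodically.           ░
This module optimizes network connections asynchronously. The p░
Error handling transforms configuration files concurrently. The░
Data processing implements thread pools periodically. The algor░
The framework implements database records efficiently. The fram░
                                                               ░
                                                               ░
                                                               ▼


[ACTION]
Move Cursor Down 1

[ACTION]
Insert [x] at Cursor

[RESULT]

x                                                              ▲
Ex█ror handling transforms user sessions asynchronously. The al█
Each component maintains log entries efficiently.              ░
Data processing handles incoming requests reliably.            ░
Data processing processes database records efficiently.        ░
Each component manages database records concurrently. The pipel░
                                                               ░
The pipeline implements incoming requests incrementally. The pr░
Each component monitors network connections concurrently. Data ░
The process analyzes queue items asynchronously. Error handling░
                                                               ░
The process processes database records periodically. This modul░
Error handling implements thread pools periodically.           ░
This module optimizes network connections asynchronously. The p░
Error handling transforms configuration files concurrently. The░
Data processing implements thread pools periodically. The algor░
The framework implements database records efficiently. The fram░
                                                               ░
                                                               ░
                                                               ▼


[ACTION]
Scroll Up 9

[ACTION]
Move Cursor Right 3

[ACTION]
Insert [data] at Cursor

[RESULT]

x                                                              ▲
Exrrodata█ handling transforms user sessions asynchronously. Th█
Each component maintains log entries efficiently.              ░
Data processing handles incoming requests reliably.            ░
Data processing processes database records efficiently.        ░
Each component manages database records concurrently. The pipel░
                                                               ░
The pipeline implements incoming requests incrementally. The pr░
Each component monitors network connections concurrently. Data ░
The process analyzes queue items asynchronously. Error handling░
                                                               ░
The process processes database records periodically. This modul░
Error handling implements thread pools periodically.           ░
This module optimizes network connections asynchronously. The p░
Error handling transforms configuration files concurrently. The░
Data processing implements thread pools periodically. The algor░
The framework implements database records efficiently. The fram░
                                                               ░
                                                               ░
                                                               ▼


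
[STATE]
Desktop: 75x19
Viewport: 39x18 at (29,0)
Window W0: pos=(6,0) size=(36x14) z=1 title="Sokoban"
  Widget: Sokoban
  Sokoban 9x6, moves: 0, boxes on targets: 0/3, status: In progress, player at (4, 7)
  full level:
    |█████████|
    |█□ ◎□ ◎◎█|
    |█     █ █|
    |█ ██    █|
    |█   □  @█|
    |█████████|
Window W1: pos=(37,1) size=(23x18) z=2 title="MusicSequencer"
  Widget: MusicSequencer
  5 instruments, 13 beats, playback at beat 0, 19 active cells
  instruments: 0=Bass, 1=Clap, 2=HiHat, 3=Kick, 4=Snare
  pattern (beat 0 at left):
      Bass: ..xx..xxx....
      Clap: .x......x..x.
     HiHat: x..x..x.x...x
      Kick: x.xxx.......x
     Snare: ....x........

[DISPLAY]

━━━━━━━━━━━━┓                          
        ┏━━━━━━━━━━━━━━━━━━━━━┓        
────────┃ MusicSequencer      ┃        
        ┠─────────────────────┨        
        ┃      ▼123456789012  ┃        
        ┃  Bass··██··███····  ┃        
        ┃  Clap·█······█··█·  ┃        
        ┃ HiHat█··█··█·█···█  ┃        
        ┃  Kick█·███·······█  ┃        
        ┃ Snare····█········  ┃        
        ┃                     ┃        
        ┃                     ┃        
        ┃                     ┃        
━━━━━━━━┃                     ┃        
        ┃                     ┃        
        ┃                     ┃        
        ┃                     ┃        
        ┃                     ┃        


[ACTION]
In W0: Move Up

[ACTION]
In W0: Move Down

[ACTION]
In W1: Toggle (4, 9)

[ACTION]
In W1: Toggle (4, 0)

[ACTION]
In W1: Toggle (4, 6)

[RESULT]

━━━━━━━━━━━━┓                          
        ┏━━━━━━━━━━━━━━━━━━━━━┓        
────────┃ MusicSequencer      ┃        
        ┠─────────────────────┨        
        ┃      ▼123456789012  ┃        
        ┃  Bass··██··███····  ┃        
        ┃  Clap·█······█··█·  ┃        
        ┃ HiHat█··█··█·█···█  ┃        
        ┃  Kick█·███·······█  ┃        
        ┃ Snare█···█·█··█···  ┃        
        ┃                     ┃        
        ┃                     ┃        
        ┃                     ┃        
━━━━━━━━┃                     ┃        
        ┃                     ┃        
        ┃                     ┃        
        ┃                     ┃        
        ┃                     ┃        


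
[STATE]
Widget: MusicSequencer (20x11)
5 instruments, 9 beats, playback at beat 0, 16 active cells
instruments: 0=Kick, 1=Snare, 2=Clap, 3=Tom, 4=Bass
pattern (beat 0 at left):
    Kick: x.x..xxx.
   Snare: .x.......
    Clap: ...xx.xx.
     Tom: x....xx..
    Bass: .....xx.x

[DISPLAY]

      ▼12345678     
  Kick█·█··███·     
 Snare·█·······     
  Clap···██·██·     
   Tom█····██··     
  Bass·····██·█     
                    
                    
                    
                    
                    


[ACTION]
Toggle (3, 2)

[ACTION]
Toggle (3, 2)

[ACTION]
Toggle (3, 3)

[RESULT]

      ▼12345678     
  Kick█·█··███·     
 Snare·█·······     
  Clap···██·██·     
   Tom█··█·██··     
  Bass·····██·█     
                    
                    
                    
                    
                    


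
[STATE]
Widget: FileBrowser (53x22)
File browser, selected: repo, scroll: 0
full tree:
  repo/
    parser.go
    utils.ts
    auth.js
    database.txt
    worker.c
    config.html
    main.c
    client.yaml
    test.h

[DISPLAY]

> [-] repo/                                          
    parser.go                                        
    utils.ts                                         
    auth.js                                          
    database.txt                                     
    worker.c                                         
    config.html                                      
    main.c                                           
    client.yaml                                      
    test.h                                           
                                                     
                                                     
                                                     
                                                     
                                                     
                                                     
                                                     
                                                     
                                                     
                                                     
                                                     
                                                     


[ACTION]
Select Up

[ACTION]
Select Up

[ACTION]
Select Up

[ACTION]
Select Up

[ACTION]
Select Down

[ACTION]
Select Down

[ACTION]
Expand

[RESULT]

  [-] repo/                                          
    parser.go                                        
  > utils.ts                                         
    auth.js                                          
    database.txt                                     
    worker.c                                         
    config.html                                      
    main.c                                           
    client.yaml                                      
    test.h                                           
                                                     
                                                     
                                                     
                                                     
                                                     
                                                     
                                                     
                                                     
                                                     
                                                     
                                                     
                                                     
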